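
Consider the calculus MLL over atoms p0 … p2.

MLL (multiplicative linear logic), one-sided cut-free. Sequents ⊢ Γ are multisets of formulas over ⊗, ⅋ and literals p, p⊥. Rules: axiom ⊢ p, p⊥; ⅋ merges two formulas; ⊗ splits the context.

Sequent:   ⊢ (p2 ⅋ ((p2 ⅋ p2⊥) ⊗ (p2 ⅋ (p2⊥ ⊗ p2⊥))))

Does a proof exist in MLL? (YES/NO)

Derivation trace:
[⅋]  ⊢ (p2 ⅋ ((p2 ⅋ p2⊥) ⊗ (p2 ⅋ (p2⊥ ⊗ p2⊥))))
  [⊗]  ⊢ p2, ((p2 ⅋ p2⊥) ⊗ (p2 ⅋ (p2⊥ ⊗ p2⊥)))
    [⅋]  ⊢ (p2 ⅋ p2⊥)
      [Ax]  ⊢ p2, p2⊥
    [⅋]  ⊢ p2, (p2 ⅋ (p2⊥ ⊗ p2⊥))
      [⊗]  ⊢ p2, p2, (p2⊥ ⊗ p2⊥)
        [Ax]  ⊢ p2, p2⊥
        [Ax]  ⊢ p2, p2⊥

Result: YES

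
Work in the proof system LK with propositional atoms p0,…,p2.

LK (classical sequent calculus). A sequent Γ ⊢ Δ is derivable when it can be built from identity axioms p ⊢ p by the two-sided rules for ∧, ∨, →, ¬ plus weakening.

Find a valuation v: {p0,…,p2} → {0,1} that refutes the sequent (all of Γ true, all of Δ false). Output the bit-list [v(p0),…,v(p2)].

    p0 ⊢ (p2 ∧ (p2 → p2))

Truth-table refutation:
  v=000: Γ:[p0=F] Δ:[(p2 ∧ (p2 → p2))=F] refutes=False
  v=001: Γ:[p0=F] Δ:[(p2 ∧ (p2 → p2))=T] refutes=False
  v=010: Γ:[p0=F] Δ:[(p2 ∧ (p2 → p2))=F] refutes=False
  v=011: Γ:[p0=F] Δ:[(p2 ∧ (p2 → p2))=T] refutes=False
  v=100: Γ:[p0=T] Δ:[(p2 ∧ (p2 → p2))=F] refutes=True  ← countermodel

Result: [1, 0, 0]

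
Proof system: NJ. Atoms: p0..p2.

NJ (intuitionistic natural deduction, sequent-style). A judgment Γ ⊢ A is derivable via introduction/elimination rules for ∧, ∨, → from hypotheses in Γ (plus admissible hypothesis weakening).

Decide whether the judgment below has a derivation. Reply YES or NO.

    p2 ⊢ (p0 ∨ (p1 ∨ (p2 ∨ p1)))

Derivation (root first):
[∨I₂] p2 ⊢ (p0 ∨ (p1 ∨ (p2 ∨ p1)))
  [∨I₂] p2 ⊢ (p1 ∨ (p2 ∨ p1))
    [∨I₁] p2 ⊢ (p2 ∨ p1)
      [Ax] p2 ⊢ p2

Result: YES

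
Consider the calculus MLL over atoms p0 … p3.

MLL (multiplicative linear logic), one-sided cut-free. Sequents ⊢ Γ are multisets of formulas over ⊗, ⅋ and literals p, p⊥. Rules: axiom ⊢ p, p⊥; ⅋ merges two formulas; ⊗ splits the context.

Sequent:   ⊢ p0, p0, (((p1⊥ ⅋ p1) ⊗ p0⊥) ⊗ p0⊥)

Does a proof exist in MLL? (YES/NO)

Derivation (root first):
[⊗]  ⊢ p0, p0, (((p1⊥ ⅋ p1) ⊗ p0⊥) ⊗ p0⊥)
  [⊗]  ⊢ p0, ((p1⊥ ⅋ p1) ⊗ p0⊥)
    [⅋]  ⊢ (p1⊥ ⅋ p1)
      [Ax]  ⊢ p1, p1⊥
    [Ax]  ⊢ p0, p0⊥
  [Ax]  ⊢ p0, p0⊥

Result: YES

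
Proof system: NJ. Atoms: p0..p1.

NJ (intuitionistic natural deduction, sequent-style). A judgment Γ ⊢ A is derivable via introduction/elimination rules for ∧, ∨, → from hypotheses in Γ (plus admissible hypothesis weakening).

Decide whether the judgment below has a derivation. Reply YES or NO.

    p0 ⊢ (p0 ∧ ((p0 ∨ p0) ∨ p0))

Derivation trace:
[∧I] p0 ⊢ (p0 ∧ ((p0 ∨ p0) ∨ p0))
  [Ax] p0 ⊢ p0
  [∨I₁] p0 ⊢ ((p0 ∨ p0) ∨ p0)
    [∨I₂] p0 ⊢ (p0 ∨ p0)
      [Ax] p0 ⊢ p0

Result: YES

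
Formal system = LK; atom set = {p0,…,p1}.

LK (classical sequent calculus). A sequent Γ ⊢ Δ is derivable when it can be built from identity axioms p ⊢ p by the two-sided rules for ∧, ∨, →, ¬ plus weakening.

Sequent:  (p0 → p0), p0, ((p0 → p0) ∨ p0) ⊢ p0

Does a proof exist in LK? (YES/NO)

Derivation trace:
[∨L] (p0 → p0), p0, ((p0 → p0) ∨ p0) ⊢ p0
  [→L] (p0 → p0), p0, (p0 → p0) ⊢ p0
    [→L] p0, (p0 → p0) ⊢ p0
      [Ax] p0 ⊢ p0
      [WL] p0, p0 ⊢ p0
        [Ax] p0 ⊢ p0
    [WR] p0 ⊢ p0, p0
      [Ax] p0 ⊢ p0
  [WR] p0 ⊢ p0, p0
    [Ax] p0 ⊢ p0

Result: YES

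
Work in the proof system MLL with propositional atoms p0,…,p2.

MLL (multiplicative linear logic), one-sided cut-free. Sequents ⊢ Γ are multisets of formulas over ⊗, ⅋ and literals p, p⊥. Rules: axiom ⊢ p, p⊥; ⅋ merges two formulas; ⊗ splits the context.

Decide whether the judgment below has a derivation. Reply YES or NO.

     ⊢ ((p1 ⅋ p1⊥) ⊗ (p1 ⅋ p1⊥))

Proof tree:
[⊗]  ⊢ ((p1 ⅋ p1⊥) ⊗ (p1 ⅋ p1⊥))
  [⅋]  ⊢ (p1 ⅋ p1⊥)
    [Ax]  ⊢ p1, p1⊥
  [⅋]  ⊢ (p1 ⅋ p1⊥)
    [Ax]  ⊢ p1, p1⊥

Result: YES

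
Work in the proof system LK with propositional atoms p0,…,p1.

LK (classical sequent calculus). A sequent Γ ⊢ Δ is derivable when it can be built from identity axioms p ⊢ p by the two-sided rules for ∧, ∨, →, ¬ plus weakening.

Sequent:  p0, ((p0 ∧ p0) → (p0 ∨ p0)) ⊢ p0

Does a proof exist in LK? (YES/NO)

Derivation (root first):
[→L] p0, ((p0 ∧ p0) → (p0 ∨ p0)) ⊢ p0
  [∧R] p0 ⊢ p0, (p0 ∧ p0)
    [WR] p0 ⊢ p0, p0
      [Ax] p0 ⊢ p0
    [Ax] p0 ⊢ p0
  [∨L] (p0 ∨ p0) ⊢ p0
    [WR] p0 ⊢ p0, p0
      [Ax] p0 ⊢ p0
    [Ax] p0 ⊢ p0

Result: YES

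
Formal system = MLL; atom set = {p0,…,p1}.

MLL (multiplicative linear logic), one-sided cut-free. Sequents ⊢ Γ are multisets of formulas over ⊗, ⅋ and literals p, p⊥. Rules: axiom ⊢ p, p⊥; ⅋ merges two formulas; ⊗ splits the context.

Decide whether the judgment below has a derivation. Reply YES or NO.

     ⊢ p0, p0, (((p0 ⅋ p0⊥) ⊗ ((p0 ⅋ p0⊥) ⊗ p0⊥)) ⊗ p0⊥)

Proof tree:
[⊗]  ⊢ p0, p0, (((p0 ⅋ p0⊥) ⊗ ((p0 ⅋ p0⊥) ⊗ p0⊥)) ⊗ p0⊥)
  [⊗]  ⊢ p0, ((p0 ⅋ p0⊥) ⊗ ((p0 ⅋ p0⊥) ⊗ p0⊥))
    [⅋]  ⊢ (p0 ⅋ p0⊥)
      [Ax]  ⊢ p0, p0⊥
    [⊗]  ⊢ p0, ((p0 ⅋ p0⊥) ⊗ p0⊥)
      [⅋]  ⊢ (p0 ⅋ p0⊥)
        [Ax]  ⊢ p0, p0⊥
      [Ax]  ⊢ p0, p0⊥
  [Ax]  ⊢ p0, p0⊥

Result: YES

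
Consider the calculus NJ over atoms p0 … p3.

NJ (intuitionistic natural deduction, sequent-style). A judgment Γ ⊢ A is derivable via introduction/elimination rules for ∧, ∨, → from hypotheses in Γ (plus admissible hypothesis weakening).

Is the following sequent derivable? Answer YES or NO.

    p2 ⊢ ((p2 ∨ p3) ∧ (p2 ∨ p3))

Derivation (root first):
[∧I] p2 ⊢ ((p2 ∨ p3) ∧ (p2 ∨ p3))
  [∨I₁] p2 ⊢ (p2 ∨ p3)
    [Ax] p2 ⊢ p2
  [∨I₁] p2 ⊢ (p2 ∨ p3)
    [Ax] p2 ⊢ p2

Result: YES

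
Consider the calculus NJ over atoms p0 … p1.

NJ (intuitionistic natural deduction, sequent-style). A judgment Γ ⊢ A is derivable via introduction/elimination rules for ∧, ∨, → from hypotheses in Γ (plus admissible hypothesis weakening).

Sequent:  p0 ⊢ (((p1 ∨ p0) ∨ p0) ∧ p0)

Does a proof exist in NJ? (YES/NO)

Derivation (root first):
[∧I] p0 ⊢ (((p1 ∨ p0) ∨ p0) ∧ p0)
  [∨I₁] p0, p0 ⊢ ((p1 ∨ p0) ∨ p0)
    [∨I₂] p0, p0 ⊢ (p1 ∨ p0)
      [Wk] p0, p0 ⊢ p0
        [Ax] p0 ⊢ p0
  [Wk] p0, p0 ⊢ p0
    [Ax] p0 ⊢ p0

Result: YES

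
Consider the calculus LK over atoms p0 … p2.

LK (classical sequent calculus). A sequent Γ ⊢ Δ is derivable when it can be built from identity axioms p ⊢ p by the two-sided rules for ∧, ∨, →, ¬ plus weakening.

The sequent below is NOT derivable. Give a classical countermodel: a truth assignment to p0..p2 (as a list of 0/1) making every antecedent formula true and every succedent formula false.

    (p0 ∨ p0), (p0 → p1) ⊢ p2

Enumerate valuations to refute Γ ⊢ Δ:
  v=000: Γ:[(p0 ∨ p0)=F, (p0 → p1)=T] Δ:[p2=F] refutes=False
  v=001: Γ:[(p0 ∨ p0)=F, (p0 → p1)=T] Δ:[p2=T] refutes=False
  v=010: Γ:[(p0 ∨ p0)=F, (p0 → p1)=T] Δ:[p2=F] refutes=False
  v=011: Γ:[(p0 ∨ p0)=F, (p0 → p1)=T] Δ:[p2=T] refutes=False
  v=100: Γ:[(p0 ∨ p0)=T, (p0 → p1)=F] Δ:[p2=F] refutes=False
  v=101: Γ:[(p0 ∨ p0)=T, (p0 → p1)=F] Δ:[p2=T] refutes=False
  v=110: Γ:[(p0 ∨ p0)=T, (p0 → p1)=T] Δ:[p2=F] refutes=True  ← countermodel

Result: [1, 1, 0]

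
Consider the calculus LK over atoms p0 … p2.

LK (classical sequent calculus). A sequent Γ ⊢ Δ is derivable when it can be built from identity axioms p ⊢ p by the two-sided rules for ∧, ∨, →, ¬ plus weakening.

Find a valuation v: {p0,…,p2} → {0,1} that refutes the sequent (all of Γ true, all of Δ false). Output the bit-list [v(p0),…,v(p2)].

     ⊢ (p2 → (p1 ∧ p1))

Search for a countermodel by truth-table:
  v=000: Γ:[] Δ:[(p2 → (p1 ∧ p1))=T] refutes=False
  v=001: Γ:[] Δ:[(p2 → (p1 ∧ p1))=F] refutes=True  ← countermodel

Result: [0, 0, 1]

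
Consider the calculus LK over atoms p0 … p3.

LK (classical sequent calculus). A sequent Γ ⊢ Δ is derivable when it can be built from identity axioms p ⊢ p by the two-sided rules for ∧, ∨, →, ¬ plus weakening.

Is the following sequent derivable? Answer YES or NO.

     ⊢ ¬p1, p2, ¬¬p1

Derivation trace:
[¬R]  ⊢ ¬p1, p2, ¬¬p1
  [WR] ¬p1 ⊢ ¬p1, p2
    [¬L] ¬p1 ⊢ ¬p1
      [¬R]  ⊢ p1, ¬p1
        [Ax] p1 ⊢ p1

Result: YES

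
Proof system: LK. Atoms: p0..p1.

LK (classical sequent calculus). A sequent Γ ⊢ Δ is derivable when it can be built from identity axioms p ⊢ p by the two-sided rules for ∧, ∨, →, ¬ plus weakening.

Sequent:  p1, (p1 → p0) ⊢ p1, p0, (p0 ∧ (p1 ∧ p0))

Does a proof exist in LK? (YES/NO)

Derivation trace:
[∧R] p1, (p1 → p0) ⊢ p1, p0, (p0 ∧ (p1 ∧ p0))
  [WR] p1 ⊢ p1, p0
    [Ax] p1 ⊢ p1
  [∧R] p1, (p1 → p0) ⊢ p0, (p1 ∧ p0)
    [WR] p1, (p1 → p0) ⊢ p0, p1
      [→L] p1, (p1 → p0) ⊢ p0
        [Ax] p1 ⊢ p1
        [Ax] p0 ⊢ p0
    [→L] p1, (p1 → p0) ⊢ p0
      [Ax] p1 ⊢ p1
      [Ax] p0 ⊢ p0

Result: YES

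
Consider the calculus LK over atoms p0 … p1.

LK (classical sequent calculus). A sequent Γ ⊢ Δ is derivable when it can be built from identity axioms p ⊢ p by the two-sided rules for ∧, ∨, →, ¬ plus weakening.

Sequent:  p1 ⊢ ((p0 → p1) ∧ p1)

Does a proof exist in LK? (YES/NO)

Proof tree:
[∧R] p1 ⊢ ((p0 → p1) ∧ p1)
  [→R] p1 ⊢ (p0 → p1)
    [WL] p1, p0 ⊢ p1
      [Ax] p1 ⊢ p1
  [Ax] p1 ⊢ p1

Result: YES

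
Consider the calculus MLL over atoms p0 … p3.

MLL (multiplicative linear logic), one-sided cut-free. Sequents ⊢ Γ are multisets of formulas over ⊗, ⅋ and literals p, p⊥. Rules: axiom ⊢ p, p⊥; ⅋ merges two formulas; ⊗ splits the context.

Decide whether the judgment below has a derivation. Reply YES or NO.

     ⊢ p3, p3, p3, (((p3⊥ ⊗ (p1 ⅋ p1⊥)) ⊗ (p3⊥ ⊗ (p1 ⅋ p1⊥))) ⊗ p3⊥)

Derivation (root first):
[⊗]  ⊢ p3, p3, p3, (((p3⊥ ⊗ (p1 ⅋ p1⊥)) ⊗ (p3⊥ ⊗ (p1 ⅋ p1⊥))) ⊗ p3⊥)
  [⊗]  ⊢ p3, p3, ((p3⊥ ⊗ (p1 ⅋ p1⊥)) ⊗ (p3⊥ ⊗ (p1 ⅋ p1⊥)))
    [⊗]  ⊢ p3, (p3⊥ ⊗ (p1 ⅋ p1⊥))
      [Ax]  ⊢ p3, p3⊥
      [⅋]  ⊢ (p1 ⅋ p1⊥)
        [Ax]  ⊢ p1, p1⊥
    [⊗]  ⊢ p3, (p3⊥ ⊗ (p1 ⅋ p1⊥))
      [Ax]  ⊢ p3, p3⊥
      [⅋]  ⊢ (p1 ⅋ p1⊥)
        [Ax]  ⊢ p1, p1⊥
  [Ax]  ⊢ p3, p3⊥

Result: YES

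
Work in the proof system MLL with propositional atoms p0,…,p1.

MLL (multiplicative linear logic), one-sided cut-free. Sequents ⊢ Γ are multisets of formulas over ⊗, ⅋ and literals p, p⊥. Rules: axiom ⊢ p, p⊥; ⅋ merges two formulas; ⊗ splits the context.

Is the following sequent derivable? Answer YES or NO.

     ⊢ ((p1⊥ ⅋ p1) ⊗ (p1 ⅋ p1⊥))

Derivation (root first):
[⊗]  ⊢ ((p1⊥ ⅋ p1) ⊗ (p1 ⅋ p1⊥))
  [⅋]  ⊢ (p1⊥ ⅋ p1)
    [Ax]  ⊢ p1, p1⊥
  [⅋]  ⊢ (p1 ⅋ p1⊥)
    [Ax]  ⊢ p1, p1⊥

Result: YES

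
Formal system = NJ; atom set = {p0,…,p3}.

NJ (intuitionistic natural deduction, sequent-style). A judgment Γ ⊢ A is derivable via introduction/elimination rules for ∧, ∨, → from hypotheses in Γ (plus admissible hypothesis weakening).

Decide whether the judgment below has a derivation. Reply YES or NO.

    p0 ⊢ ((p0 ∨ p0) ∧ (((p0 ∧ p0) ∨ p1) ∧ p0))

Proof tree:
[∧I] p0 ⊢ ((p0 ∨ p0) ∧ (((p0 ∧ p0) ∨ p1) ∧ p0))
  [∨I₁] p0 ⊢ (p0 ∨ p0)
    [Ax] p0 ⊢ p0
  [∧I] p0 ⊢ (((p0 ∧ p0) ∨ p1) ∧ p0)
    [∨I₁] p0 ⊢ ((p0 ∧ p0) ∨ p1)
      [∧I] p0 ⊢ (p0 ∧ p0)
        [Ax] p0 ⊢ p0
        [Ax] p0 ⊢ p0
    [Ax] p0 ⊢ p0

Result: YES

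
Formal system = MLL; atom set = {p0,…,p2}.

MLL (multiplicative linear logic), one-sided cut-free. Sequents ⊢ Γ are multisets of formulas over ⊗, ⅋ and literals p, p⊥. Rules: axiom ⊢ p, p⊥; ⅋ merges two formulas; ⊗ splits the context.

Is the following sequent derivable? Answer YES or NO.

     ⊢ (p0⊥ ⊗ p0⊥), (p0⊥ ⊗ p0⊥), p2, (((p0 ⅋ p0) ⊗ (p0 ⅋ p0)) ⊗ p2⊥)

Proof tree:
[⊗]  ⊢ (p0⊥ ⊗ p0⊥), (p0⊥ ⊗ p0⊥), p2, (((p0 ⅋ p0) ⊗ (p0 ⅋ p0)) ⊗ p2⊥)
  [⊗]  ⊢ (p0⊥ ⊗ p0⊥), (p0⊥ ⊗ p0⊥), ((p0 ⅋ p0) ⊗ (p0 ⅋ p0))
    [⅋]  ⊢ (p0⊥ ⊗ p0⊥), (p0 ⅋ p0)
      [⊗]  ⊢ p0, p0, (p0⊥ ⊗ p0⊥)
        [Ax]  ⊢ p0, p0⊥
        [Ax]  ⊢ p0, p0⊥
    [⅋]  ⊢ (p0⊥ ⊗ p0⊥), (p0 ⅋ p0)
      [⊗]  ⊢ p0, p0, (p0⊥ ⊗ p0⊥)
        [Ax]  ⊢ p0, p0⊥
        [Ax]  ⊢ p0, p0⊥
  [Ax]  ⊢ p2, p2⊥

Result: YES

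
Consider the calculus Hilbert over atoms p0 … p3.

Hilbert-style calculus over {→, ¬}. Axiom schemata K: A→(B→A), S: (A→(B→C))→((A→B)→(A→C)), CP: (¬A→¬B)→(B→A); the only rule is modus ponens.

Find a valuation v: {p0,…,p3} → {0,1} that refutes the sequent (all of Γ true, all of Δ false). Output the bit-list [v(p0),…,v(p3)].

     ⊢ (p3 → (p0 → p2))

Search for a countermodel by truth-table:
  v=0000: Γ:[] Δ:[(p3 → (p0 → p2))=T] refutes=False
  v=0001: Γ:[] Δ:[(p3 → (p0 → p2))=T] refutes=False
  v=0010: Γ:[] Δ:[(p3 → (p0 → p2))=T] refutes=False
  v=0011: Γ:[] Δ:[(p3 → (p0 → p2))=T] refutes=False
  v=0100: Γ:[] Δ:[(p3 → (p0 → p2))=T] refutes=False
  v=0101: Γ:[] Δ:[(p3 → (p0 → p2))=T] refutes=False
  v=0110: Γ:[] Δ:[(p3 → (p0 → p2))=T] refutes=False
  v=0111: Γ:[] Δ:[(p3 → (p0 → p2))=T] refutes=False
  v=1000: Γ:[] Δ:[(p3 → (p0 → p2))=T] refutes=False
  v=1001: Γ:[] Δ:[(p3 → (p0 → p2))=F] refutes=True  ← countermodel

Result: [1, 0, 0, 1]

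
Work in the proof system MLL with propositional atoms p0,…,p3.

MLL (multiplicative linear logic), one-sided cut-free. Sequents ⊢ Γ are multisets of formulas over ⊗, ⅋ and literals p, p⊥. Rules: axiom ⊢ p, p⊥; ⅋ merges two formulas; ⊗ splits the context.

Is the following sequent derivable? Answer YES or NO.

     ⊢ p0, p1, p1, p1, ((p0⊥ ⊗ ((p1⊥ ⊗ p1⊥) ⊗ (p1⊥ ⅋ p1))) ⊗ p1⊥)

Proof tree:
[⊗]  ⊢ p0, p1, p1, p1, ((p0⊥ ⊗ ((p1⊥ ⊗ p1⊥) ⊗ (p1⊥ ⅋ p1))) ⊗ p1⊥)
  [⊗]  ⊢ p0, p1, p1, (p0⊥ ⊗ ((p1⊥ ⊗ p1⊥) ⊗ (p1⊥ ⅋ p1)))
    [Ax]  ⊢ p0, p0⊥
    [⊗]  ⊢ p1, p1, ((p1⊥ ⊗ p1⊥) ⊗ (p1⊥ ⅋ p1))
      [⊗]  ⊢ p1, p1, (p1⊥ ⊗ p1⊥)
        [Ax]  ⊢ p1, p1⊥
        [Ax]  ⊢ p1, p1⊥
      [⅋]  ⊢ (p1⊥ ⅋ p1)
        [Ax]  ⊢ p1, p1⊥
  [Ax]  ⊢ p1, p1⊥

Result: YES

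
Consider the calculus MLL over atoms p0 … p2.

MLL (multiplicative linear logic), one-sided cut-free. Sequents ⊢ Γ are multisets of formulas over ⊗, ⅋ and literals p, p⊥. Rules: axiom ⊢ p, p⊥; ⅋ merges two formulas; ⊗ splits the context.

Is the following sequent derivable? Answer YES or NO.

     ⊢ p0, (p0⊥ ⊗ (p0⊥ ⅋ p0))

Derivation (root first):
[⊗]  ⊢ p0, (p0⊥ ⊗ (p0⊥ ⅋ p0))
  [Ax]  ⊢ p0, p0⊥
  [⅋]  ⊢ (p0⊥ ⅋ p0)
    [Ax]  ⊢ p0, p0⊥

Result: YES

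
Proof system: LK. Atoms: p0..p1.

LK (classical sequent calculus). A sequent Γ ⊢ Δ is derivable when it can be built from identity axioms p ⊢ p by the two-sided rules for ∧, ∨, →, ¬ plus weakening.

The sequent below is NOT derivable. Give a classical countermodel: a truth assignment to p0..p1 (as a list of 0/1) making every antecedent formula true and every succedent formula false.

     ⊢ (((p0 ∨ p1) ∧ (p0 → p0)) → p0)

Truth-table refutation:
  v=00: Γ:[] Δ:[(((p0 ∨ p1) ∧ (p0 → p0)) → p0)=T] refutes=False
  v=01: Γ:[] Δ:[(((p0 ∨ p1) ∧ (p0 → p0)) → p0)=F] refutes=True  ← countermodel

Result: [0, 1]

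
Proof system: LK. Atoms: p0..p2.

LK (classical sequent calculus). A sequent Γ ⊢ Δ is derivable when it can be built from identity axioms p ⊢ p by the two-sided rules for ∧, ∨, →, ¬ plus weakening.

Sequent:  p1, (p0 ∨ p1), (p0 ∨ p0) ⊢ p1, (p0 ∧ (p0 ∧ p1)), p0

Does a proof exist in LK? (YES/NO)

Derivation (root first):
[∨L] p1, (p0 ∨ p1), (p0 ∨ p0) ⊢ p1, (p0 ∧ (p0 ∧ p1)), p0
  [∧R] p1, (p0 ∨ p1), p0 ⊢ p1, (p0 ∧ (p0 ∧ p1))
    [Ax] p0 ⊢ p0
    [∧R] p1, (p0 ∨ p1) ⊢ p1, (p0 ∧ p1)
      [∨L] (p0 ∨ p1) ⊢ p1, p0
        [Ax] p0 ⊢ p0
        [Ax] p1 ⊢ p1
      [Ax] p1 ⊢ p1
  [Ax] p0 ⊢ p0

Result: YES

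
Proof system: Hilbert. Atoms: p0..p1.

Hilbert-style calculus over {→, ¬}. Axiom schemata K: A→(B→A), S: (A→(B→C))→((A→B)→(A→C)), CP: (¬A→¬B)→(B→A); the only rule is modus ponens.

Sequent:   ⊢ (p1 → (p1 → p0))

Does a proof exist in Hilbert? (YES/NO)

Search for a countermodel by truth-table:
  v=00: Γ:[] Δ:[(p1 → (p1 → p0))=T] refutes=False
  v=01: Γ:[] Δ:[(p1 → (p1 → p0))=F] refutes=True  ← countermodel

Result: NO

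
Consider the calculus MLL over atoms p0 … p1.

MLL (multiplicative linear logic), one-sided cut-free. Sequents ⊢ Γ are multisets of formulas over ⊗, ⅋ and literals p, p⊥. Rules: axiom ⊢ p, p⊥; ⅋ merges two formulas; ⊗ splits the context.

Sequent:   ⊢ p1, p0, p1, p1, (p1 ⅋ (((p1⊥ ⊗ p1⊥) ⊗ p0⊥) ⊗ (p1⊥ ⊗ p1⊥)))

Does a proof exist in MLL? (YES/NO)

Proof tree:
[⅋]  ⊢ p1, p0, p1, p1, (p1 ⅋ (((p1⊥ ⊗ p1⊥) ⊗ p0⊥) ⊗ (p1⊥ ⊗ p1⊥)))
  [⊗]  ⊢ p1, p1, p0, p1, p1, (((p1⊥ ⊗ p1⊥) ⊗ p0⊥) ⊗ (p1⊥ ⊗ p1⊥))
    [⊗]  ⊢ p1, p1, p0, ((p1⊥ ⊗ p1⊥) ⊗ p0⊥)
      [⊗]  ⊢ p1, p1, (p1⊥ ⊗ p1⊥)
        [Ax]  ⊢ p1, p1⊥
        [Ax]  ⊢ p1, p1⊥
      [Ax]  ⊢ p0, p0⊥
    [⊗]  ⊢ p1, p1, (p1⊥ ⊗ p1⊥)
      [Ax]  ⊢ p1, p1⊥
      [Ax]  ⊢ p1, p1⊥

Result: YES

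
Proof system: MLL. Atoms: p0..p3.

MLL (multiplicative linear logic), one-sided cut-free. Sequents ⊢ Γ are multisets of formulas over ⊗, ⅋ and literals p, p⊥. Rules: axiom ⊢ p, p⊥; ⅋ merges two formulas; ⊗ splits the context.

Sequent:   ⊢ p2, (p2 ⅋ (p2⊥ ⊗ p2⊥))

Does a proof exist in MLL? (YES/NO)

Proof tree:
[⅋]  ⊢ p2, (p2 ⅋ (p2⊥ ⊗ p2⊥))
  [⊗]  ⊢ p2, p2, (p2⊥ ⊗ p2⊥)
    [Ax]  ⊢ p2, p2⊥
    [Ax]  ⊢ p2, p2⊥

Result: YES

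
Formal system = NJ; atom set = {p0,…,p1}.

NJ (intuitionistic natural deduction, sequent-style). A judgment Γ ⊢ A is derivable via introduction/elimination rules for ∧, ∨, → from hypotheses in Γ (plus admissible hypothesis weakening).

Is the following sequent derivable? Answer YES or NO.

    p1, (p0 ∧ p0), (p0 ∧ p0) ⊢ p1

Derivation (root first):
[Wk] p1, (p0 ∧ p0), (p0 ∧ p0) ⊢ p1
  [Wk] p1, (p0 ∧ p0) ⊢ p1
    [Ax] p1 ⊢ p1

Result: YES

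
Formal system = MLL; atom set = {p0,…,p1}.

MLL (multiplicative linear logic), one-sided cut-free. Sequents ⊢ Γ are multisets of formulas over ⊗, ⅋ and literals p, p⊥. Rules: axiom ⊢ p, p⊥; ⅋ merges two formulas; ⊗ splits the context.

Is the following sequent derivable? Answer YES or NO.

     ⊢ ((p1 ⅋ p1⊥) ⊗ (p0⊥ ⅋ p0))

Derivation trace:
[⊗]  ⊢ ((p1 ⅋ p1⊥) ⊗ (p0⊥ ⅋ p0))
  [⅋]  ⊢ (p1 ⅋ p1⊥)
    [Ax]  ⊢ p1, p1⊥
  [⅋]  ⊢ (p0⊥ ⅋ p0)
    [Ax]  ⊢ p0, p0⊥

Result: YES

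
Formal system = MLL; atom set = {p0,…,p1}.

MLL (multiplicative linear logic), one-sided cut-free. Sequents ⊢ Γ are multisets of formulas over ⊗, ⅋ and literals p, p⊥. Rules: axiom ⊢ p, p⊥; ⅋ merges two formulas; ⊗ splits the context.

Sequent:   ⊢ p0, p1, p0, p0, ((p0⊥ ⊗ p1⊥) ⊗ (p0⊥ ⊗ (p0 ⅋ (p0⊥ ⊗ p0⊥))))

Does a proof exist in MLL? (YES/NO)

Derivation (root first):
[⊗]  ⊢ p0, p1, p0, p0, ((p0⊥ ⊗ p1⊥) ⊗ (p0⊥ ⊗ (p0 ⅋ (p0⊥ ⊗ p0⊥))))
  [⊗]  ⊢ p0, p1, (p0⊥ ⊗ p1⊥)
    [Ax]  ⊢ p0, p0⊥
    [Ax]  ⊢ p1, p1⊥
  [⊗]  ⊢ p0, p0, (p0⊥ ⊗ (p0 ⅋ (p0⊥ ⊗ p0⊥)))
    [Ax]  ⊢ p0, p0⊥
    [⅋]  ⊢ p0, (p0 ⅋ (p0⊥ ⊗ p0⊥))
      [⊗]  ⊢ p0, p0, (p0⊥ ⊗ p0⊥)
        [Ax]  ⊢ p0, p0⊥
        [Ax]  ⊢ p0, p0⊥

Result: YES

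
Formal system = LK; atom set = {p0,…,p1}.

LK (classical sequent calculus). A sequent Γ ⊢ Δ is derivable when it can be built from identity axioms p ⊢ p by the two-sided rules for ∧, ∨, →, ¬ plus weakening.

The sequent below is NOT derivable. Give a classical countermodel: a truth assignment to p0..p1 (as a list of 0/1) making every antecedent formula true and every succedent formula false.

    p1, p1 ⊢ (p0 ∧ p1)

Truth-table refutation:
  v=00: Γ:[p1=F, p1=F] Δ:[(p0 ∧ p1)=F] refutes=False
  v=01: Γ:[p1=T, p1=T] Δ:[(p0 ∧ p1)=F] refutes=True  ← countermodel

Result: [0, 1]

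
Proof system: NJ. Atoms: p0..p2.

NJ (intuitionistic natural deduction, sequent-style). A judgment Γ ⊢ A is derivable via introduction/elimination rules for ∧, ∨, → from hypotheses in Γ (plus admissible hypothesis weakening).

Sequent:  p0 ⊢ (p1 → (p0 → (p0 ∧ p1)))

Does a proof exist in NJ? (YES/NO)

Derivation trace:
[Wk] p0 ⊢ (p1 → (p0 → (p0 ∧ p1)))
  [→I]  ⊢ (p1 → (p0 → (p0 ∧ p1)))
    [→I] p1 ⊢ (p0 → (p0 ∧ p1))
      [∧I] p1, p0 ⊢ (p0 ∧ p1)
        [Ax] p0 ⊢ p0
        [Ax] p1 ⊢ p1

Result: YES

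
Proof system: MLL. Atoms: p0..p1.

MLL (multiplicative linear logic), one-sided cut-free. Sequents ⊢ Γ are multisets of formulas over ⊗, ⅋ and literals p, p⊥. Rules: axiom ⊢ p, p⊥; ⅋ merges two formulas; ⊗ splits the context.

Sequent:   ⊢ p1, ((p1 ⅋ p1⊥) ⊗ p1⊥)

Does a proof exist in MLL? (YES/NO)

Derivation (root first):
[⊗]  ⊢ p1, ((p1 ⅋ p1⊥) ⊗ p1⊥)
  [⅋]  ⊢ (p1 ⅋ p1⊥)
    [Ax]  ⊢ p1, p1⊥
  [Ax]  ⊢ p1, p1⊥

Result: YES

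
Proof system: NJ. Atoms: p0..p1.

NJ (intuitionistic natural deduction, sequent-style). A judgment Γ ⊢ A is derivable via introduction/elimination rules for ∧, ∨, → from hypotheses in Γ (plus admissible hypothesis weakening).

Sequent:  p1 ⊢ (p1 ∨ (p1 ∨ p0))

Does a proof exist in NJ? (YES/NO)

Derivation trace:
[∨I₂] p1 ⊢ (p1 ∨ (p1 ∨ p0))
  [∨I₁] p1 ⊢ (p1 ∨ p0)
    [Ax] p1 ⊢ p1

Result: YES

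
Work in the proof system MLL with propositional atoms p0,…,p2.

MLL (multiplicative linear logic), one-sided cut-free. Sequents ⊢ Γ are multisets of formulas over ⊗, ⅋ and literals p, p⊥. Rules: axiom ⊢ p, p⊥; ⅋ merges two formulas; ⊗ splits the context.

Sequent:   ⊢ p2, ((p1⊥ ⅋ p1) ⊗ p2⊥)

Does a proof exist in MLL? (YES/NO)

Proof tree:
[⊗]  ⊢ p2, ((p1⊥ ⅋ p1) ⊗ p2⊥)
  [⅋]  ⊢ (p1⊥ ⅋ p1)
    [Ax]  ⊢ p1, p1⊥
  [Ax]  ⊢ p2, p2⊥

Result: YES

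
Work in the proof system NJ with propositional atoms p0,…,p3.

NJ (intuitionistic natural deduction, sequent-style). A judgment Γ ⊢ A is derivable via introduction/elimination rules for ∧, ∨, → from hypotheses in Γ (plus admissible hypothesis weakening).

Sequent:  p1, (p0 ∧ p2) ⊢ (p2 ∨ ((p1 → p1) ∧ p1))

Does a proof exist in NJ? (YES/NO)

Derivation (root first):
[∨I₂] p1, (p0 ∧ p2) ⊢ (p2 ∨ ((p1 → p1) ∧ p1))
  [∧I] p1, (p0 ∧ p2) ⊢ ((p1 → p1) ∧ p1)
    [Wk] (p0 ∧ p2) ⊢ (p1 → p1)
      [→I]  ⊢ (p1 → p1)
        [Ax] p1 ⊢ p1
    [Ax] p1 ⊢ p1

Result: YES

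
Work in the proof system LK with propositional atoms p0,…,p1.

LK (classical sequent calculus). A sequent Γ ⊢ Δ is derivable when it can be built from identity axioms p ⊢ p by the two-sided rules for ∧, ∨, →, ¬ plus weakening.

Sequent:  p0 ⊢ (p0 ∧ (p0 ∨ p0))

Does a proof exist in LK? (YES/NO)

Derivation trace:
[∧R] p0 ⊢ (p0 ∧ (p0 ∨ p0))
  [WL] p0, p0 ⊢ p0
    [Ax] p0 ⊢ p0
  [∨R] p0 ⊢ (p0 ∨ p0)
    [WR] p0 ⊢ p0, p0
      [Ax] p0 ⊢ p0

Result: YES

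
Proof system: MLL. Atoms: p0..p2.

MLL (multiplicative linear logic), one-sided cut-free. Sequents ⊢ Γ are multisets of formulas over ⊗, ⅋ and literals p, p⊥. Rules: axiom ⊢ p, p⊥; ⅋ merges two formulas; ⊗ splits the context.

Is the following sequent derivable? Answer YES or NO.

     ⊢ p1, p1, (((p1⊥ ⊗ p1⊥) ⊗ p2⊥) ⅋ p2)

Derivation trace:
[⅋]  ⊢ p1, p1, (((p1⊥ ⊗ p1⊥) ⊗ p2⊥) ⅋ p2)
  [⊗]  ⊢ p1, p1, p2, ((p1⊥ ⊗ p1⊥) ⊗ p2⊥)
    [⊗]  ⊢ p1, p1, (p1⊥ ⊗ p1⊥)
      [Ax]  ⊢ p1, p1⊥
      [Ax]  ⊢ p1, p1⊥
    [Ax]  ⊢ p2, p2⊥

Result: YES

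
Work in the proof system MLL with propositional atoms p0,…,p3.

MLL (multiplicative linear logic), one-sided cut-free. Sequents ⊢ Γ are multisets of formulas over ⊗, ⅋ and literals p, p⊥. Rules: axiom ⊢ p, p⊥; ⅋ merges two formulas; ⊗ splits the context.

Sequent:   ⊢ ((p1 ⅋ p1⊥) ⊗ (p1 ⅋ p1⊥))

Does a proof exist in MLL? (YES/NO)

Derivation (root first):
[⊗]  ⊢ ((p1 ⅋ p1⊥) ⊗ (p1 ⅋ p1⊥))
  [⅋]  ⊢ (p1 ⅋ p1⊥)
    [Ax]  ⊢ p1, p1⊥
  [⅋]  ⊢ (p1 ⅋ p1⊥)
    [Ax]  ⊢ p1, p1⊥

Result: YES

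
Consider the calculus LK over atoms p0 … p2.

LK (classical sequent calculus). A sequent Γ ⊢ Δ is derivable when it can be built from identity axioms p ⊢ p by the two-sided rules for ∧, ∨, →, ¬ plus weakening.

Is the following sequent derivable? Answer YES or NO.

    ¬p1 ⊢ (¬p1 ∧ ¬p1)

Derivation trace:
[¬L] ¬p1 ⊢ (¬p1 ∧ ¬p1)
  [∧R]  ⊢ p1, (¬p1 ∧ ¬p1)
    [¬R]  ⊢ p1, ¬p1
      [Ax] p1 ⊢ p1
    [¬R]  ⊢ p1, ¬p1
      [Ax] p1 ⊢ p1

Result: YES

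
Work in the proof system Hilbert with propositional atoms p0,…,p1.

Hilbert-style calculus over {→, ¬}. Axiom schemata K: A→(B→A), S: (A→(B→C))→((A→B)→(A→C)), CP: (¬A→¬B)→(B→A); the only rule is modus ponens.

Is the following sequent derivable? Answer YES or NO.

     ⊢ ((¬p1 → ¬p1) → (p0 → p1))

Enumerate valuations to refute Γ ⊢ Δ:
  v=00: Γ:[] Δ:[((¬p1 → ¬p1) → (p0 → p1))=T] refutes=False
  v=01: Γ:[] Δ:[((¬p1 → ¬p1) → (p0 → p1))=T] refutes=False
  v=10: Γ:[] Δ:[((¬p1 → ¬p1) → (p0 → p1))=F] refutes=True  ← countermodel

Result: NO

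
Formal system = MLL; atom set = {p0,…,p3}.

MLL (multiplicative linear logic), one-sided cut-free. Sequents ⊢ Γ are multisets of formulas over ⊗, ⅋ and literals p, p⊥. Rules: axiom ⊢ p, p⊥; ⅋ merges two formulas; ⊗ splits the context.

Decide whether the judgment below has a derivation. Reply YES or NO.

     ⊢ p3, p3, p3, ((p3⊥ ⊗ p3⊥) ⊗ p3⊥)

Proof tree:
[⊗]  ⊢ p3, p3, p3, ((p3⊥ ⊗ p3⊥) ⊗ p3⊥)
  [⊗]  ⊢ p3, p3, (p3⊥ ⊗ p3⊥)
    [Ax]  ⊢ p3, p3⊥
    [Ax]  ⊢ p3, p3⊥
  [Ax]  ⊢ p3, p3⊥

Result: YES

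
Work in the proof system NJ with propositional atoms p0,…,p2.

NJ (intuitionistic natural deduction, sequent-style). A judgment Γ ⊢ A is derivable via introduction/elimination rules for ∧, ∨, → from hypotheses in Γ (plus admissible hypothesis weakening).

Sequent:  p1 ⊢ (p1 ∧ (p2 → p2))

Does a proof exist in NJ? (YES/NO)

Proof tree:
[∧I] p1 ⊢ (p1 ∧ (p2 → p2))
  [Ax] p1 ⊢ p1
  [→I]  ⊢ (p2 → p2)
    [Ax] p2 ⊢ p2

Result: YES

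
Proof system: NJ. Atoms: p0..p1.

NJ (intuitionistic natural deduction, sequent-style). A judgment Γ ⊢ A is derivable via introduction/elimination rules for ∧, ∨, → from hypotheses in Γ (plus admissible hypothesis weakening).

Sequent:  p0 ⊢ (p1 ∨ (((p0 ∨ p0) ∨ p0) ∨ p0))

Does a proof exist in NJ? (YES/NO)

Derivation (root first):
[∨I₂] p0 ⊢ (p1 ∨ (((p0 ∨ p0) ∨ p0) ∨ p0))
  [∨I₁] p0 ⊢ (((p0 ∨ p0) ∨ p0) ∨ p0)
    [∨I₁] p0 ⊢ ((p0 ∨ p0) ∨ p0)
      [∨I₂] p0 ⊢ (p0 ∨ p0)
        [Ax] p0 ⊢ p0

Result: YES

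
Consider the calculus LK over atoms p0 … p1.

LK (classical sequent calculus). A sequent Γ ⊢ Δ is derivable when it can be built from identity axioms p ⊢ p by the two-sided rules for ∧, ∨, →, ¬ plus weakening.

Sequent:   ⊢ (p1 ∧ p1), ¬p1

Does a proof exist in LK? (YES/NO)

Derivation (root first):
[¬R]  ⊢ (p1 ∧ p1), ¬p1
  [∧R] p1 ⊢ (p1 ∧ p1)
    [Ax] p1 ⊢ p1
    [Ax] p1 ⊢ p1

Result: YES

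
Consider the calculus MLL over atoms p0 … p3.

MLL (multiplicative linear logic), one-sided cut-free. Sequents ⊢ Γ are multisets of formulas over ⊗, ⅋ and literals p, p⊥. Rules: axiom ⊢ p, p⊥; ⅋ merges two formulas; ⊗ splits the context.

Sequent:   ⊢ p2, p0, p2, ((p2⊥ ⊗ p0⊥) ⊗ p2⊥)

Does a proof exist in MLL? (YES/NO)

Derivation trace:
[⊗]  ⊢ p2, p0, p2, ((p2⊥ ⊗ p0⊥) ⊗ p2⊥)
  [⊗]  ⊢ p2, p0, (p2⊥ ⊗ p0⊥)
    [Ax]  ⊢ p2, p2⊥
    [Ax]  ⊢ p0, p0⊥
  [Ax]  ⊢ p2, p2⊥

Result: YES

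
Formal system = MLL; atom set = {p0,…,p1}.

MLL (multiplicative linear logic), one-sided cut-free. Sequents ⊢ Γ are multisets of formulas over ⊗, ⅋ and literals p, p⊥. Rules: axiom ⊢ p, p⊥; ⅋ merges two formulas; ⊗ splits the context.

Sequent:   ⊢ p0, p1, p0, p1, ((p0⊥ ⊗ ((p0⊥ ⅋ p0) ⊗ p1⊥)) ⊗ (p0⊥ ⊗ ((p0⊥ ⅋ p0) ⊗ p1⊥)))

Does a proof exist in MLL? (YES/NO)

Derivation trace:
[⊗]  ⊢ p0, p1, p0, p1, ((p0⊥ ⊗ ((p0⊥ ⅋ p0) ⊗ p1⊥)) ⊗ (p0⊥ ⊗ ((p0⊥ ⅋ p0) ⊗ p1⊥)))
  [⊗]  ⊢ p0, p1, (p0⊥ ⊗ ((p0⊥ ⅋ p0) ⊗ p1⊥))
    [Ax]  ⊢ p0, p0⊥
    [⊗]  ⊢ p1, ((p0⊥ ⅋ p0) ⊗ p1⊥)
      [⅋]  ⊢ (p0⊥ ⅋ p0)
        [Ax]  ⊢ p0, p0⊥
      [Ax]  ⊢ p1, p1⊥
  [⊗]  ⊢ p0, p1, (p0⊥ ⊗ ((p0⊥ ⅋ p0) ⊗ p1⊥))
    [Ax]  ⊢ p0, p0⊥
    [⊗]  ⊢ p1, ((p0⊥ ⅋ p0) ⊗ p1⊥)
      [⅋]  ⊢ (p0⊥ ⅋ p0)
        [Ax]  ⊢ p0, p0⊥
      [Ax]  ⊢ p1, p1⊥

Result: YES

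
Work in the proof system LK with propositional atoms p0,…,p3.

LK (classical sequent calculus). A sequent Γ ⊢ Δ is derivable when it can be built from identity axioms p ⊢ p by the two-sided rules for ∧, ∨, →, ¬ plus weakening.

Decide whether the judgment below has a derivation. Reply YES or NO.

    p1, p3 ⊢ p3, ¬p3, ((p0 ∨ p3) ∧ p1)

Derivation (root first):
[∧R] p1, p3 ⊢ p3, ¬p3, ((p0 ∨ p3) ∧ p1)
  [∨R]  ⊢ ¬p3, (p0 ∨ p3)
    [¬R]  ⊢ p3, p0, ¬p3
      [WR] p3 ⊢ p3, p0
        [Ax] p3 ⊢ p3
  [WR] p3, p1 ⊢ p3, p1
    [WL] p3, p1 ⊢ p3
      [Ax] p3 ⊢ p3

Result: YES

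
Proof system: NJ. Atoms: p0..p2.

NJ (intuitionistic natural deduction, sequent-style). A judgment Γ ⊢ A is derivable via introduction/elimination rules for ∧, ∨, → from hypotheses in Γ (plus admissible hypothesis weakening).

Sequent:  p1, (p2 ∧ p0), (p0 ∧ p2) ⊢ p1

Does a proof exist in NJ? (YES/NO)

Proof tree:
[Wk] p1, (p2 ∧ p0), (p0 ∧ p2) ⊢ p1
  [Wk] p1, (p2 ∧ p0) ⊢ p1
    [Ax] p1 ⊢ p1

Result: YES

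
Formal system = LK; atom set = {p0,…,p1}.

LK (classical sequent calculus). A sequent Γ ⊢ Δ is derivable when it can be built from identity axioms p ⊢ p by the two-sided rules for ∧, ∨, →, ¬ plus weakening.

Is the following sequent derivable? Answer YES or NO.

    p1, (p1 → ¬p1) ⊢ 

Derivation trace:
[→L] p1, (p1 → ¬p1) ⊢ 
  [Ax] p1 ⊢ p1
  [¬L] p1, ¬p1 ⊢ 
    [Ax] p1 ⊢ p1

Result: YES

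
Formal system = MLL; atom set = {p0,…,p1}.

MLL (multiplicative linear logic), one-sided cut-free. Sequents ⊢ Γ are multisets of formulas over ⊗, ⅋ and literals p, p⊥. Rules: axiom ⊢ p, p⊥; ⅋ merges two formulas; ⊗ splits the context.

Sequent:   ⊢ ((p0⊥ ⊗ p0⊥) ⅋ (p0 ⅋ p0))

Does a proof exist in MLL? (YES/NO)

Proof tree:
[⅋]  ⊢ ((p0⊥ ⊗ p0⊥) ⅋ (p0 ⅋ p0))
  [⅋]  ⊢ (p0⊥ ⊗ p0⊥), (p0 ⅋ p0)
    [⊗]  ⊢ p0, p0, (p0⊥ ⊗ p0⊥)
      [Ax]  ⊢ p0, p0⊥
      [Ax]  ⊢ p0, p0⊥

Result: YES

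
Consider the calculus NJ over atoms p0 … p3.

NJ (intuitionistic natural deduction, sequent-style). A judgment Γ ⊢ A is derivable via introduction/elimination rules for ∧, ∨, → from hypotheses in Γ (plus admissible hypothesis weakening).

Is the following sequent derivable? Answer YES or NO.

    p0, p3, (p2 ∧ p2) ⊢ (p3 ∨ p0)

Derivation (root first):
[Wk] p0, p3, (p2 ∧ p2) ⊢ (p3 ∨ p0)
  [∨I₂] p0, p3 ⊢ (p3 ∨ p0)
    [Wk] p0, p3 ⊢ p0
      [Ax] p0 ⊢ p0

Result: YES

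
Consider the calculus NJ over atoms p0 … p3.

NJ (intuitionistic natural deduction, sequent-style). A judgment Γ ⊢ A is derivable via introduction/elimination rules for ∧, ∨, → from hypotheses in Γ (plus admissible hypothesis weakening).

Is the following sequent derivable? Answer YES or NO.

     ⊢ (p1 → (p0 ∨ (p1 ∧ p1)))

Proof tree:
[→I]  ⊢ (p1 → (p0 ∨ (p1 ∧ p1)))
  [∨I₂] p1 ⊢ (p0 ∨ (p1 ∧ p1))
    [∧I] p1 ⊢ (p1 ∧ p1)
      [Ax] p1 ⊢ p1
      [Ax] p1 ⊢ p1

Result: YES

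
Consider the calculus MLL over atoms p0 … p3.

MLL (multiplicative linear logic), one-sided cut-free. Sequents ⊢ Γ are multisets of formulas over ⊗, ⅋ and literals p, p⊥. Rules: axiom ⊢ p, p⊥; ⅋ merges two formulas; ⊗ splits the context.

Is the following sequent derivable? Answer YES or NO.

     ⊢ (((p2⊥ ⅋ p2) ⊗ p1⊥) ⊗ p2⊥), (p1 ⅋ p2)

Derivation trace:
[⅋]  ⊢ (((p2⊥ ⅋ p2) ⊗ p1⊥) ⊗ p2⊥), (p1 ⅋ p2)
  [⊗]  ⊢ p1, p2, (((p2⊥ ⅋ p2) ⊗ p1⊥) ⊗ p2⊥)
    [⊗]  ⊢ p1, ((p2⊥ ⅋ p2) ⊗ p1⊥)
      [⅋]  ⊢ (p2⊥ ⅋ p2)
        [Ax]  ⊢ p2, p2⊥
      [Ax]  ⊢ p1, p1⊥
    [Ax]  ⊢ p2, p2⊥

Result: YES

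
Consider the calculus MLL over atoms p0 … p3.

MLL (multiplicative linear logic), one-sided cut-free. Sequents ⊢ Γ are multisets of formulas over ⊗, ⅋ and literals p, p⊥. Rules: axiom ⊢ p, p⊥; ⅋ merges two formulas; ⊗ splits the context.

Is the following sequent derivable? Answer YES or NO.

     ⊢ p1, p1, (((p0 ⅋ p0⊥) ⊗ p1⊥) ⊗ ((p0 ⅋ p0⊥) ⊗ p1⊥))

Derivation (root first):
[⊗]  ⊢ p1, p1, (((p0 ⅋ p0⊥) ⊗ p1⊥) ⊗ ((p0 ⅋ p0⊥) ⊗ p1⊥))
  [⊗]  ⊢ p1, ((p0 ⅋ p0⊥) ⊗ p1⊥)
    [⅋]  ⊢ (p0 ⅋ p0⊥)
      [Ax]  ⊢ p0, p0⊥
    [Ax]  ⊢ p1, p1⊥
  [⊗]  ⊢ p1, ((p0 ⅋ p0⊥) ⊗ p1⊥)
    [⅋]  ⊢ (p0 ⅋ p0⊥)
      [Ax]  ⊢ p0, p0⊥
    [Ax]  ⊢ p1, p1⊥

Result: YES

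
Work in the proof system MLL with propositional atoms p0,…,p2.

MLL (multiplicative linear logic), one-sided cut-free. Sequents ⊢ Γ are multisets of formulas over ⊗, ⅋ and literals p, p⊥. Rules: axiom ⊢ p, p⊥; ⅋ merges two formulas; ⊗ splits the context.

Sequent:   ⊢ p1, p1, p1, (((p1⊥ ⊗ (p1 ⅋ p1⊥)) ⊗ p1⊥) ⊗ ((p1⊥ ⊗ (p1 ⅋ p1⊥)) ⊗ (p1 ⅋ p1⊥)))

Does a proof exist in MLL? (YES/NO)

Derivation (root first):
[⊗]  ⊢ p1, p1, p1, (((p1⊥ ⊗ (p1 ⅋ p1⊥)) ⊗ p1⊥) ⊗ ((p1⊥ ⊗ (p1 ⅋ p1⊥)) ⊗ (p1 ⅋ p1⊥)))
  [⊗]  ⊢ p1, p1, ((p1⊥ ⊗ (p1 ⅋ p1⊥)) ⊗ p1⊥)
    [⊗]  ⊢ p1, (p1⊥ ⊗ (p1 ⅋ p1⊥))
      [Ax]  ⊢ p1, p1⊥
      [⅋]  ⊢ (p1 ⅋ p1⊥)
        [Ax]  ⊢ p1, p1⊥
    [Ax]  ⊢ p1, p1⊥
  [⊗]  ⊢ p1, ((p1⊥ ⊗ (p1 ⅋ p1⊥)) ⊗ (p1 ⅋ p1⊥))
    [⊗]  ⊢ p1, (p1⊥ ⊗ (p1 ⅋ p1⊥))
      [Ax]  ⊢ p1, p1⊥
      [⅋]  ⊢ (p1 ⅋ p1⊥)
        [Ax]  ⊢ p1, p1⊥
    [⅋]  ⊢ (p1 ⅋ p1⊥)
      [Ax]  ⊢ p1, p1⊥

Result: YES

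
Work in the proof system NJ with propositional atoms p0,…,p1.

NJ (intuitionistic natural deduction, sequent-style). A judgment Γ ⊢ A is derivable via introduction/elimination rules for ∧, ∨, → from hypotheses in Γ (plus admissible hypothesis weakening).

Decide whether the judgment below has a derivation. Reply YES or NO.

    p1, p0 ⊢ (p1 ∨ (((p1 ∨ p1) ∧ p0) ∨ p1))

Derivation (root first):
[∨I₂] p1, p0 ⊢ (p1 ∨ (((p1 ∨ p1) ∧ p0) ∨ p1))
  [∨I₁] p1, p0 ⊢ (((p1 ∨ p1) ∧ p0) ∨ p1)
    [∧I] p1, p0 ⊢ ((p1 ∨ p1) ∧ p0)
      [∨I₁] p1 ⊢ (p1 ∨ p1)
        [Ax] p1 ⊢ p1
      [Ax] p0 ⊢ p0

Result: YES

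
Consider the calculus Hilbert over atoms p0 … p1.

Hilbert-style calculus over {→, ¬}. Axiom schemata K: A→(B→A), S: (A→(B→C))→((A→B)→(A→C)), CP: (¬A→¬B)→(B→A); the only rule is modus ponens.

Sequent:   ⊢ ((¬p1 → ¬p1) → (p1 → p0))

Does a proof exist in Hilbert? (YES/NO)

Search for a countermodel by truth-table:
  v=00: Γ:[] Δ:[((¬p1 → ¬p1) → (p1 → p0))=T] refutes=False
  v=01: Γ:[] Δ:[((¬p1 → ¬p1) → (p1 → p0))=F] refutes=True  ← countermodel

Result: NO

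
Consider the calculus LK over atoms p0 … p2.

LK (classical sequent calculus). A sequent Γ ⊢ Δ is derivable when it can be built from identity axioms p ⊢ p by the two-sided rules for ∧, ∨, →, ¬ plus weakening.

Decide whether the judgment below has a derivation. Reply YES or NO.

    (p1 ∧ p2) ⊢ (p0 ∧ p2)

Truth-table refutation:
  v=000: Γ:[(p1 ∧ p2)=F] Δ:[(p0 ∧ p2)=F] refutes=False
  v=001: Γ:[(p1 ∧ p2)=F] Δ:[(p0 ∧ p2)=F] refutes=False
  v=010: Γ:[(p1 ∧ p2)=F] Δ:[(p0 ∧ p2)=F] refutes=False
  v=011: Γ:[(p1 ∧ p2)=T] Δ:[(p0 ∧ p2)=F] refutes=True  ← countermodel

Result: NO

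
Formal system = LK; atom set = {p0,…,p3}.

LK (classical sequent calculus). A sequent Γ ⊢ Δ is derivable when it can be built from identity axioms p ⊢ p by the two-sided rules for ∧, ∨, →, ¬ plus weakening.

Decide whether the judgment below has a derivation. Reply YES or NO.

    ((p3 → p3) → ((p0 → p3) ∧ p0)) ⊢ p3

Derivation (root first):
[→L] ((p3 → p3) → ((p0 → p3) ∧ p0)) ⊢ p3
  [→R]  ⊢ (p3 → p3)
    [Ax] p3 ⊢ p3
  [∧L] ((p0 → p3) ∧ p0) ⊢ p3
    [→L] p0, (p0 → p3) ⊢ p3
      [Ax] p0 ⊢ p0
      [Ax] p3 ⊢ p3

Result: YES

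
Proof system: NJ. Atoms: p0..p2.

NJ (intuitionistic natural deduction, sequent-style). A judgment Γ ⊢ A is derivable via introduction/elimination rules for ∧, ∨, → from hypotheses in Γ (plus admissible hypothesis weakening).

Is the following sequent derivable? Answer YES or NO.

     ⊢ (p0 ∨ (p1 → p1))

Proof tree:
[∨I₂]  ⊢ (p0 ∨ (p1 → p1))
  [→I]  ⊢ (p1 → p1)
    [Ax] p1 ⊢ p1

Result: YES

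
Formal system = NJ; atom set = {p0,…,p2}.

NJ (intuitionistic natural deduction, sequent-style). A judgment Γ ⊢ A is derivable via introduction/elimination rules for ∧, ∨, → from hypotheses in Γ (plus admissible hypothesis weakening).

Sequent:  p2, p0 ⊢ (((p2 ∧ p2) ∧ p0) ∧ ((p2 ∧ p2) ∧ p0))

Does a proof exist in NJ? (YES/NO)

Proof tree:
[∧I] p2, p0 ⊢ (((p2 ∧ p2) ∧ p0) ∧ ((p2 ∧ p2) ∧ p0))
  [∧I] p2, p0 ⊢ ((p2 ∧ p2) ∧ p0)
    [∧I] p2 ⊢ (p2 ∧ p2)
      [Ax] p2 ⊢ p2
      [Ax] p2 ⊢ p2
    [Ax] p0 ⊢ p0
  [∧I] p2, p0 ⊢ ((p2 ∧ p2) ∧ p0)
    [∧I] p2 ⊢ (p2 ∧ p2)
      [Ax] p2 ⊢ p2
      [Ax] p2 ⊢ p2
    [Ax] p0 ⊢ p0

Result: YES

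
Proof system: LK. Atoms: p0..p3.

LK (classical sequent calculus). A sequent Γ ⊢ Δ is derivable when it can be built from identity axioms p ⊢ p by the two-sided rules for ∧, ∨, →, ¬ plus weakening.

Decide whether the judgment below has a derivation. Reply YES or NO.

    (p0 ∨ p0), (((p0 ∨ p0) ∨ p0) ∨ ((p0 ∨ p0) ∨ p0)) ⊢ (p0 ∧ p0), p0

Derivation (root first):
[∨L] (p0 ∨ p0), (((p0 ∨ p0) ∨ p0) ∨ ((p0 ∨ p0) ∨ p0)) ⊢ (p0 ∧ p0), p0
  [∨L] ((p0 ∨ p0) ∨ p0) ⊢ p0
    [∨L] (p0 ∨ p0) ⊢ p0
      [Ax] p0 ⊢ p0
      [Ax] p0 ⊢ p0
    [Ax] p0 ⊢ p0
  [∧R] (p0 ∨ p0), ((p0 ∨ p0) ∨ p0) ⊢ (p0 ∧ p0)
    [∨L] ((p0 ∨ p0) ∨ p0) ⊢ p0
      [∨L] (p0 ∨ p0) ⊢ p0
        [Ax] p0 ⊢ p0
        [Ax] p0 ⊢ p0
      [Ax] p0 ⊢ p0
    [∨L] (p0 ∨ p0) ⊢ p0
      [Ax] p0 ⊢ p0
      [Ax] p0 ⊢ p0

Result: YES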